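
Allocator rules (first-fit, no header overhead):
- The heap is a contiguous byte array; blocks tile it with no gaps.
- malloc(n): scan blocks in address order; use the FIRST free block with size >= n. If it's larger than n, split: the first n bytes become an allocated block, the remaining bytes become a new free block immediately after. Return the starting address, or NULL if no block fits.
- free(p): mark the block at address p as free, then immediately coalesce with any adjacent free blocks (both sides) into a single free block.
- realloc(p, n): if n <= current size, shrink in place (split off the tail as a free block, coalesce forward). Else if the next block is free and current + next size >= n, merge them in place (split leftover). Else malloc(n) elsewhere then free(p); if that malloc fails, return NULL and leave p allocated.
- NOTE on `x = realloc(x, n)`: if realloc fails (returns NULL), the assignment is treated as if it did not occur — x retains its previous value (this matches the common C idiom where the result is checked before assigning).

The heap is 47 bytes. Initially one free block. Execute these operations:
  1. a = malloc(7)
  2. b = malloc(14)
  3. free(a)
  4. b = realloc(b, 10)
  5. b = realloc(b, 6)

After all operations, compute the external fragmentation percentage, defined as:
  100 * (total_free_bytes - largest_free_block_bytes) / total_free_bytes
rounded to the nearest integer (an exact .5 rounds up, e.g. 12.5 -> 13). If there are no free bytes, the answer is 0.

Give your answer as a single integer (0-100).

Op 1: a = malloc(7) -> a = 0; heap: [0-6 ALLOC][7-46 FREE]
Op 2: b = malloc(14) -> b = 7; heap: [0-6 ALLOC][7-20 ALLOC][21-46 FREE]
Op 3: free(a) -> (freed a); heap: [0-6 FREE][7-20 ALLOC][21-46 FREE]
Op 4: b = realloc(b, 10) -> b = 7; heap: [0-6 FREE][7-16 ALLOC][17-46 FREE]
Op 5: b = realloc(b, 6) -> b = 7; heap: [0-6 FREE][7-12 ALLOC][13-46 FREE]
Free blocks: [7 34] total_free=41 largest=34 -> 100*(41-34)/41 = 700/41 ≈ 17.073 -> rounds to 17

Answer: 17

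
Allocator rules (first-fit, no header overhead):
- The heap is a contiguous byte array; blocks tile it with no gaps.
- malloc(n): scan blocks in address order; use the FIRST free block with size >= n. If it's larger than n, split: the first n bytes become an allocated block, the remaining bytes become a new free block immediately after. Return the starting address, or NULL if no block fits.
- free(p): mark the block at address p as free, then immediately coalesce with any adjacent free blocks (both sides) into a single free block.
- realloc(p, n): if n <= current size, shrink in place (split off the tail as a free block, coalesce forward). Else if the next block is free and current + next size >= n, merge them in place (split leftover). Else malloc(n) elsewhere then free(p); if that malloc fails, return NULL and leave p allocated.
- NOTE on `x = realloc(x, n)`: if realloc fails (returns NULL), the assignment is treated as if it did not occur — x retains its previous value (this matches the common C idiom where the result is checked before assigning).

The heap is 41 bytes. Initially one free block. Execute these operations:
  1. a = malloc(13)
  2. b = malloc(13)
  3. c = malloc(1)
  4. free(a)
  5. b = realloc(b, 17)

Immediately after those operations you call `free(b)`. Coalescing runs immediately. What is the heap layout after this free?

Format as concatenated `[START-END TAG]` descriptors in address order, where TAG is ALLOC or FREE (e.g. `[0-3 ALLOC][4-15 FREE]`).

Op 1: a = malloc(13) -> a = 0; heap: [0-12 ALLOC][13-40 FREE]
Op 2: b = malloc(13) -> b = 13; heap: [0-12 ALLOC][13-25 ALLOC][26-40 FREE]
Op 3: c = malloc(1) -> c = 26; heap: [0-12 ALLOC][13-25 ALLOC][26-26 ALLOC][27-40 FREE]
Op 4: free(a) -> (freed a); heap: [0-12 FREE][13-25 ALLOC][26-26 ALLOC][27-40 FREE]
Op 5: b = realloc(b, 17) -> NULL (b unchanged); heap: [0-12 FREE][13-25 ALLOC][26-26 ALLOC][27-40 FREE]
free(b): b = 13 -> block [13-25 ALLOC]; mark free, coalesce with adjacent free neighbors -> [0-25 FREE][26-26 ALLOC][27-40 FREE]

Answer: [0-25 FREE][26-26 ALLOC][27-40 FREE]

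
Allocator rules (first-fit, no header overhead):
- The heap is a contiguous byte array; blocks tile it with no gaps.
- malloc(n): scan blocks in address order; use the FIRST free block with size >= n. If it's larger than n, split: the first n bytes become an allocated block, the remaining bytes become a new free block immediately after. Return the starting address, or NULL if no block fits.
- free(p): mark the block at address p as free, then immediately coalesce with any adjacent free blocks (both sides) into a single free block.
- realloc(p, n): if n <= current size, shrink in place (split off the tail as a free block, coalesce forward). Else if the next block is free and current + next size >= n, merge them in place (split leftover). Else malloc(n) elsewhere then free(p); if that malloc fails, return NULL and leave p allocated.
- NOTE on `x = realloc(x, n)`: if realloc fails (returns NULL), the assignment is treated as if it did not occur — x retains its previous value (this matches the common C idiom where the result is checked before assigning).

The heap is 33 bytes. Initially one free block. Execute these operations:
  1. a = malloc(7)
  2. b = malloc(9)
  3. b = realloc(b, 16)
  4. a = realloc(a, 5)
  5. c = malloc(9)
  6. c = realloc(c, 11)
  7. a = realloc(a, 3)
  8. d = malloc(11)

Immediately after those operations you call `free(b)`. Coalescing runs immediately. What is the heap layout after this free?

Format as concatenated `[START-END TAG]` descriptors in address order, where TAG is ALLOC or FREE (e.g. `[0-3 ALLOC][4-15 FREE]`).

Op 1: a = malloc(7) -> a = 0; heap: [0-6 ALLOC][7-32 FREE]
Op 2: b = malloc(9) -> b = 7; heap: [0-6 ALLOC][7-15 ALLOC][16-32 FREE]
Op 3: b = realloc(b, 16) -> b = 7; heap: [0-6 ALLOC][7-22 ALLOC][23-32 FREE]
Op 4: a = realloc(a, 5) -> a = 0; heap: [0-4 ALLOC][5-6 FREE][7-22 ALLOC][23-32 FREE]
Op 5: c = malloc(9) -> c = 23; heap: [0-4 ALLOC][5-6 FREE][7-22 ALLOC][23-31 ALLOC][32-32 FREE]
Op 6: c = realloc(c, 11) -> NULL (c unchanged); heap: [0-4 ALLOC][5-6 FREE][7-22 ALLOC][23-31 ALLOC][32-32 FREE]
Op 7: a = realloc(a, 3) -> a = 0; heap: [0-2 ALLOC][3-6 FREE][7-22 ALLOC][23-31 ALLOC][32-32 FREE]
Op 8: d = malloc(11) -> d = NULL; heap: [0-2 ALLOC][3-6 FREE][7-22 ALLOC][23-31 ALLOC][32-32 FREE]
free(b): b = 7 -> block [7-22 ALLOC]; mark free, coalesce with adjacent free neighbors -> [0-2 ALLOC][3-22 FREE][23-31 ALLOC][32-32 FREE]

Answer: [0-2 ALLOC][3-22 FREE][23-31 ALLOC][32-32 FREE]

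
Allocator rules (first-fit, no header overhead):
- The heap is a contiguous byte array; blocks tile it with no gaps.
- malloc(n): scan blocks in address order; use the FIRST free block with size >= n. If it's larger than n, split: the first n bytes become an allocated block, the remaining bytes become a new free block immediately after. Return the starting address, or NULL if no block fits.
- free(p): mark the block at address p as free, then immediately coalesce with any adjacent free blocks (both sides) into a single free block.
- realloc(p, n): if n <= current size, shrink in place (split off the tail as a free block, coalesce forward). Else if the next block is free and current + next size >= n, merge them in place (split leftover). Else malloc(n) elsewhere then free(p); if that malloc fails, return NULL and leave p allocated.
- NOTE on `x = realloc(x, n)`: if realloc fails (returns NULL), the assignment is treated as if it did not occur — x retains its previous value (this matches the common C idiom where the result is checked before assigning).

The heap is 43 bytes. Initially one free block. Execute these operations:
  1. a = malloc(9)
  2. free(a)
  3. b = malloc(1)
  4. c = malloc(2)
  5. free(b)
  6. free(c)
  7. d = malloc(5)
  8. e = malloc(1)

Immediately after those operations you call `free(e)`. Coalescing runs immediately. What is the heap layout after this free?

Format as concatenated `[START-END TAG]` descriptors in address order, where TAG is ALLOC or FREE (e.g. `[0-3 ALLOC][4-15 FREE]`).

Op 1: a = malloc(9) -> a = 0; heap: [0-8 ALLOC][9-42 FREE]
Op 2: free(a) -> (freed a); heap: [0-42 FREE]
Op 3: b = malloc(1) -> b = 0; heap: [0-0 ALLOC][1-42 FREE]
Op 4: c = malloc(2) -> c = 1; heap: [0-0 ALLOC][1-2 ALLOC][3-42 FREE]
Op 5: free(b) -> (freed b); heap: [0-0 FREE][1-2 ALLOC][3-42 FREE]
Op 6: free(c) -> (freed c); heap: [0-42 FREE]
Op 7: d = malloc(5) -> d = 0; heap: [0-4 ALLOC][5-42 FREE]
Op 8: e = malloc(1) -> e = 5; heap: [0-4 ALLOC][5-5 ALLOC][6-42 FREE]
free(e): e = 5 -> block [5-5 ALLOC]; mark free, coalesce with adjacent free neighbors -> [0-4 ALLOC][5-42 FREE]

Answer: [0-4 ALLOC][5-42 FREE]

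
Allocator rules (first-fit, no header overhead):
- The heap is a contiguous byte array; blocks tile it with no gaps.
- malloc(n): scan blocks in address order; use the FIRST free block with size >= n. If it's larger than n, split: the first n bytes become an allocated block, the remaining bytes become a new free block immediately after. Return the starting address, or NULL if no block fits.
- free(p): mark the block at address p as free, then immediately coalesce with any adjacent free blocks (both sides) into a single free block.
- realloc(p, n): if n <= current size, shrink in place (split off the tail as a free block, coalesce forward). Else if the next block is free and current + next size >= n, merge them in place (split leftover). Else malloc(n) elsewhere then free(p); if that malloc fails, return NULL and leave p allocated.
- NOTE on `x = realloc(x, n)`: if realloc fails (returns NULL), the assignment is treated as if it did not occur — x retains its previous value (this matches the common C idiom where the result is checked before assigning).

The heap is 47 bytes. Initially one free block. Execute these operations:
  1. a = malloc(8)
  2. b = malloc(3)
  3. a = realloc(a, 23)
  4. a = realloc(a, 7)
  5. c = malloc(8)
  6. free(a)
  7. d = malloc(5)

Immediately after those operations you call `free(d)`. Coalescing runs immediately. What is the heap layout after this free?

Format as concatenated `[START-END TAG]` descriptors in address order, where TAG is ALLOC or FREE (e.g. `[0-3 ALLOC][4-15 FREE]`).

Answer: [0-7 ALLOC][8-10 ALLOC][11-46 FREE]

Derivation:
Op 1: a = malloc(8) -> a = 0; heap: [0-7 ALLOC][8-46 FREE]
Op 2: b = malloc(3) -> b = 8; heap: [0-7 ALLOC][8-10 ALLOC][11-46 FREE]
Op 3: a = realloc(a, 23) -> a = 11; heap: [0-7 FREE][8-10 ALLOC][11-33 ALLOC][34-46 FREE]
Op 4: a = realloc(a, 7) -> a = 11; heap: [0-7 FREE][8-10 ALLOC][11-17 ALLOC][18-46 FREE]
Op 5: c = malloc(8) -> c = 0; heap: [0-7 ALLOC][8-10 ALLOC][11-17 ALLOC][18-46 FREE]
Op 6: free(a) -> (freed a); heap: [0-7 ALLOC][8-10 ALLOC][11-46 FREE]
Op 7: d = malloc(5) -> d = 11; heap: [0-7 ALLOC][8-10 ALLOC][11-15 ALLOC][16-46 FREE]
free(d): d = 11 -> block [11-15 ALLOC]; mark free, coalesce with adjacent free neighbors -> [0-7 ALLOC][8-10 ALLOC][11-46 FREE]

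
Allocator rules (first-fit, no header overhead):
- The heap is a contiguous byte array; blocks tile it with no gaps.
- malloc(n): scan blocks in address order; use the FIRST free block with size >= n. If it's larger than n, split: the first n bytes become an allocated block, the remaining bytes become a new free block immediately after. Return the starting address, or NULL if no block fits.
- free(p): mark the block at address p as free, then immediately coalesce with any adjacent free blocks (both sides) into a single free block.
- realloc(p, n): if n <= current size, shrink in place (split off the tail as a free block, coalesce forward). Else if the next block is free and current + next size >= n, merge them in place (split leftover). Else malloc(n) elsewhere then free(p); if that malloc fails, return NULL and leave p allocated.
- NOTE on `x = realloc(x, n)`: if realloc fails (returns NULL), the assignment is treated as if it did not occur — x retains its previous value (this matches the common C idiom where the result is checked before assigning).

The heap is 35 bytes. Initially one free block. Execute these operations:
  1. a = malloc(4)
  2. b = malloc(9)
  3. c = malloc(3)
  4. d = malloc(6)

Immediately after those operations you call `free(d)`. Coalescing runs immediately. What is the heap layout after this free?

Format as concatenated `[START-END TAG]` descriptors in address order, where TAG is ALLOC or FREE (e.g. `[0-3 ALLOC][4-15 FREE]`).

Op 1: a = malloc(4) -> a = 0; heap: [0-3 ALLOC][4-34 FREE]
Op 2: b = malloc(9) -> b = 4; heap: [0-3 ALLOC][4-12 ALLOC][13-34 FREE]
Op 3: c = malloc(3) -> c = 13; heap: [0-3 ALLOC][4-12 ALLOC][13-15 ALLOC][16-34 FREE]
Op 4: d = malloc(6) -> d = 16; heap: [0-3 ALLOC][4-12 ALLOC][13-15 ALLOC][16-21 ALLOC][22-34 FREE]
free(d): d = 16 -> block [16-21 ALLOC]; mark free, coalesce with adjacent free neighbors -> [0-3 ALLOC][4-12 ALLOC][13-15 ALLOC][16-34 FREE]

Answer: [0-3 ALLOC][4-12 ALLOC][13-15 ALLOC][16-34 FREE]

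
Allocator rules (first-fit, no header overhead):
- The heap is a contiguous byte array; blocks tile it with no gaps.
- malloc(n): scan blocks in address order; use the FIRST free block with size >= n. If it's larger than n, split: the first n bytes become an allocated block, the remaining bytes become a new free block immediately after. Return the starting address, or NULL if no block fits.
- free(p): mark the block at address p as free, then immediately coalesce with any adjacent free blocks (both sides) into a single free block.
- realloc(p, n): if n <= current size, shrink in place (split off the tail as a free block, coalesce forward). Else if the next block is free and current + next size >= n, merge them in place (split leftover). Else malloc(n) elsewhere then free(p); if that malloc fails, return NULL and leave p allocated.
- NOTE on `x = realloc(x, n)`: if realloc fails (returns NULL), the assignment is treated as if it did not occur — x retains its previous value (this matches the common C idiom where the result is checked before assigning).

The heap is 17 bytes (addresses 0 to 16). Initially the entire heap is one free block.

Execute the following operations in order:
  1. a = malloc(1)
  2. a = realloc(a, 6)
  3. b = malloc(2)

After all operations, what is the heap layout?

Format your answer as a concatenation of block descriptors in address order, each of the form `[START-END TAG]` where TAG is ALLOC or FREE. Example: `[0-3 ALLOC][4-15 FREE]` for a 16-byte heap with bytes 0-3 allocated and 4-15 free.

Answer: [0-5 ALLOC][6-7 ALLOC][8-16 FREE]

Derivation:
Op 1: a = malloc(1) -> a = 0; heap: [0-0 ALLOC][1-16 FREE]
Op 2: a = realloc(a, 6) -> a = 0; heap: [0-5 ALLOC][6-16 FREE]
Op 3: b = malloc(2) -> b = 6; heap: [0-5 ALLOC][6-7 ALLOC][8-16 FREE]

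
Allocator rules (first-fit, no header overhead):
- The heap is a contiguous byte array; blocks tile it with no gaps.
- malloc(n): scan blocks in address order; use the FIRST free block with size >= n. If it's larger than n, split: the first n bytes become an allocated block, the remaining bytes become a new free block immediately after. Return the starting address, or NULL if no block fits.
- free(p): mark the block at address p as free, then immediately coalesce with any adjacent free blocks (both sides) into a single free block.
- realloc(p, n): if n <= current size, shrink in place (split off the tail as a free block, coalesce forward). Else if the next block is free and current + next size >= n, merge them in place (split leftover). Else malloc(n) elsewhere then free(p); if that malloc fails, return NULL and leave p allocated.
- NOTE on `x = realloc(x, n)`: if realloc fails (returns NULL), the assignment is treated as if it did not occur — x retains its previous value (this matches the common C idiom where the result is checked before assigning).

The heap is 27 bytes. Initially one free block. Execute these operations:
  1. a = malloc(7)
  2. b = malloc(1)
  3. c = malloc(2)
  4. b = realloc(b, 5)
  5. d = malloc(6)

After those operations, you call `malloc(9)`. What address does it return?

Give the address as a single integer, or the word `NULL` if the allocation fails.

Answer: NULL

Derivation:
Op 1: a = malloc(7) -> a = 0; heap: [0-6 ALLOC][7-26 FREE]
Op 2: b = malloc(1) -> b = 7; heap: [0-6 ALLOC][7-7 ALLOC][8-26 FREE]
Op 3: c = malloc(2) -> c = 8; heap: [0-6 ALLOC][7-7 ALLOC][8-9 ALLOC][10-26 FREE]
Op 4: b = realloc(b, 5) -> b = 10; heap: [0-6 ALLOC][7-7 FREE][8-9 ALLOC][10-14 ALLOC][15-26 FREE]
Op 5: d = malloc(6) -> d = 15; heap: [0-6 ALLOC][7-7 FREE][8-9 ALLOC][10-14 ALLOC][15-20 ALLOC][21-26 FREE]
malloc(9): first-fit scan over [0-6 ALLOC][7-7 FREE][8-9 ALLOC][10-14 ALLOC][15-20 ALLOC][21-26 FREE] -> NULL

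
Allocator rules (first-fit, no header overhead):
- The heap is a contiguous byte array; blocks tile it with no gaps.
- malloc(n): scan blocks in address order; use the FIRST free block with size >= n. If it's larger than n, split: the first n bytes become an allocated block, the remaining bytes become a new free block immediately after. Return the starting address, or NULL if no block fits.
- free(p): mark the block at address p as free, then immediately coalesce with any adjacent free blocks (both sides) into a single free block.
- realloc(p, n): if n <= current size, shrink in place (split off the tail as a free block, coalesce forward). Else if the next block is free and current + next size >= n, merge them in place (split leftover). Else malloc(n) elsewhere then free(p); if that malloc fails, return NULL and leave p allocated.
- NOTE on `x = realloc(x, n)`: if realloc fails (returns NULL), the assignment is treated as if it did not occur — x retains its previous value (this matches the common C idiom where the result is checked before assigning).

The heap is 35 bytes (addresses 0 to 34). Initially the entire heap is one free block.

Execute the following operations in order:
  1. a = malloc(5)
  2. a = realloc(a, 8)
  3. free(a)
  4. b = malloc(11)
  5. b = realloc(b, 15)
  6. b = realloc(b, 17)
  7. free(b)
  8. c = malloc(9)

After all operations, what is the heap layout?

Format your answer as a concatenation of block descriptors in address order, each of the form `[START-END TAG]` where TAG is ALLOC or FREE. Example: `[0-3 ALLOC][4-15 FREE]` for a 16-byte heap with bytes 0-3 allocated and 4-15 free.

Op 1: a = malloc(5) -> a = 0; heap: [0-4 ALLOC][5-34 FREE]
Op 2: a = realloc(a, 8) -> a = 0; heap: [0-7 ALLOC][8-34 FREE]
Op 3: free(a) -> (freed a); heap: [0-34 FREE]
Op 4: b = malloc(11) -> b = 0; heap: [0-10 ALLOC][11-34 FREE]
Op 5: b = realloc(b, 15) -> b = 0; heap: [0-14 ALLOC][15-34 FREE]
Op 6: b = realloc(b, 17) -> b = 0; heap: [0-16 ALLOC][17-34 FREE]
Op 7: free(b) -> (freed b); heap: [0-34 FREE]
Op 8: c = malloc(9) -> c = 0; heap: [0-8 ALLOC][9-34 FREE]

Answer: [0-8 ALLOC][9-34 FREE]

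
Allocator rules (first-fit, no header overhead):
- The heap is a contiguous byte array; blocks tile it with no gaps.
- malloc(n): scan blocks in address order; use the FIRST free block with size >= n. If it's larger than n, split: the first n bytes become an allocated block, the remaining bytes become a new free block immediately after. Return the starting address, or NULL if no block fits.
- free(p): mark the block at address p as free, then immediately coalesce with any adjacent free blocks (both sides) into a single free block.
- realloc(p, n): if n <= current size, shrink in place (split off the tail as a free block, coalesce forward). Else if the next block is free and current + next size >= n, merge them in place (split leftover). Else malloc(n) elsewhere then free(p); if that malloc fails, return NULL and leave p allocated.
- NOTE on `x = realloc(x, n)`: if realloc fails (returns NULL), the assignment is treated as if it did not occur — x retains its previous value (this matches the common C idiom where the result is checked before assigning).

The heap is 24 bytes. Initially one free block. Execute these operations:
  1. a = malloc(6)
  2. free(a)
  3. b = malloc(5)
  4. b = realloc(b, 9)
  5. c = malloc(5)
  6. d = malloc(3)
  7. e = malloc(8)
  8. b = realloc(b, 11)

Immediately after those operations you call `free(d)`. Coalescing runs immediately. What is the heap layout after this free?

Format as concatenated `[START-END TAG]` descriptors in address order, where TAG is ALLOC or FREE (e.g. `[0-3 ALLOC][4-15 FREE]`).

Answer: [0-8 ALLOC][9-13 ALLOC][14-23 FREE]

Derivation:
Op 1: a = malloc(6) -> a = 0; heap: [0-5 ALLOC][6-23 FREE]
Op 2: free(a) -> (freed a); heap: [0-23 FREE]
Op 3: b = malloc(5) -> b = 0; heap: [0-4 ALLOC][5-23 FREE]
Op 4: b = realloc(b, 9) -> b = 0; heap: [0-8 ALLOC][9-23 FREE]
Op 5: c = malloc(5) -> c = 9; heap: [0-8 ALLOC][9-13 ALLOC][14-23 FREE]
Op 6: d = malloc(3) -> d = 14; heap: [0-8 ALLOC][9-13 ALLOC][14-16 ALLOC][17-23 FREE]
Op 7: e = malloc(8) -> e = NULL; heap: [0-8 ALLOC][9-13 ALLOC][14-16 ALLOC][17-23 FREE]
Op 8: b = realloc(b, 11) -> NULL (b unchanged); heap: [0-8 ALLOC][9-13 ALLOC][14-16 ALLOC][17-23 FREE]
free(d): d = 14 -> block [14-16 ALLOC]; mark free, coalesce with adjacent free neighbors -> [0-8 ALLOC][9-13 ALLOC][14-23 FREE]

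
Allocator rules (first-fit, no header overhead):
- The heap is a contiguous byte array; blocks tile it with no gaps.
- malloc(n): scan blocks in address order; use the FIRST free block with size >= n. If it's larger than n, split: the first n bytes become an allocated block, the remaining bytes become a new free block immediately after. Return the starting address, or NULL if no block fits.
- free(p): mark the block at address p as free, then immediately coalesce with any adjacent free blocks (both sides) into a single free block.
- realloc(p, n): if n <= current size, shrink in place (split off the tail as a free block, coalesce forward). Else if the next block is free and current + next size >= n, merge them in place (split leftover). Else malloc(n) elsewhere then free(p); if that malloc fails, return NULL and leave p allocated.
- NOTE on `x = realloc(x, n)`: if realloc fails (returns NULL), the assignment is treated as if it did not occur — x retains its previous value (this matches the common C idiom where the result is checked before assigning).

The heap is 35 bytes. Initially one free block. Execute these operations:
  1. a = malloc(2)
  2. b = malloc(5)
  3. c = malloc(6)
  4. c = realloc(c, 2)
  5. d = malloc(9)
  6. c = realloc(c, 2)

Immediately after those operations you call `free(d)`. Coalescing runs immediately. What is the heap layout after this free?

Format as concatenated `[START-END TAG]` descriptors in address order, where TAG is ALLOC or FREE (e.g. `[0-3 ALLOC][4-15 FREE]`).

Op 1: a = malloc(2) -> a = 0; heap: [0-1 ALLOC][2-34 FREE]
Op 2: b = malloc(5) -> b = 2; heap: [0-1 ALLOC][2-6 ALLOC][7-34 FREE]
Op 3: c = malloc(6) -> c = 7; heap: [0-1 ALLOC][2-6 ALLOC][7-12 ALLOC][13-34 FREE]
Op 4: c = realloc(c, 2) -> c = 7; heap: [0-1 ALLOC][2-6 ALLOC][7-8 ALLOC][9-34 FREE]
Op 5: d = malloc(9) -> d = 9; heap: [0-1 ALLOC][2-6 ALLOC][7-8 ALLOC][9-17 ALLOC][18-34 FREE]
Op 6: c = realloc(c, 2) -> c = 7; heap: [0-1 ALLOC][2-6 ALLOC][7-8 ALLOC][9-17 ALLOC][18-34 FREE]
free(d): d = 9 -> block [9-17 ALLOC]; mark free, coalesce with adjacent free neighbors -> [0-1 ALLOC][2-6 ALLOC][7-8 ALLOC][9-34 FREE]

Answer: [0-1 ALLOC][2-6 ALLOC][7-8 ALLOC][9-34 FREE]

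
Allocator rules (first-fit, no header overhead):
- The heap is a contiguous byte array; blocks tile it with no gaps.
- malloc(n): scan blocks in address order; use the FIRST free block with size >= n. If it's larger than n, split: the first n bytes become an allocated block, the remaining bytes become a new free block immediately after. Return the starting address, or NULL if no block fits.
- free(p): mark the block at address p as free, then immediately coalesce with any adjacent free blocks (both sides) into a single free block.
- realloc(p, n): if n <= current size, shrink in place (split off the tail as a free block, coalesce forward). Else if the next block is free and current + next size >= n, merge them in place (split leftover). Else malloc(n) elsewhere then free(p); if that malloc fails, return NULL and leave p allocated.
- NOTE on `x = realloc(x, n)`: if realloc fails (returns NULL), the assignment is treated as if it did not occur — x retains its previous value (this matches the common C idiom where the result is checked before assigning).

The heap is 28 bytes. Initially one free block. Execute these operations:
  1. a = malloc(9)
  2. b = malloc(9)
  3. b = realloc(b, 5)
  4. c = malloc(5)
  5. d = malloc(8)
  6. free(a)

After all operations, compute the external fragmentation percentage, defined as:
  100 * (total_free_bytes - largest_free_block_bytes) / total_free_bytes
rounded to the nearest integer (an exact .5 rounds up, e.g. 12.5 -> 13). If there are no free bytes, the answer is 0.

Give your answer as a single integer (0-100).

Answer: 10

Derivation:
Op 1: a = malloc(9) -> a = 0; heap: [0-8 ALLOC][9-27 FREE]
Op 2: b = malloc(9) -> b = 9; heap: [0-8 ALLOC][9-17 ALLOC][18-27 FREE]
Op 3: b = realloc(b, 5) -> b = 9; heap: [0-8 ALLOC][9-13 ALLOC][14-27 FREE]
Op 4: c = malloc(5) -> c = 14; heap: [0-8 ALLOC][9-13 ALLOC][14-18 ALLOC][19-27 FREE]
Op 5: d = malloc(8) -> d = 19; heap: [0-8 ALLOC][9-13 ALLOC][14-18 ALLOC][19-26 ALLOC][27-27 FREE]
Op 6: free(a) -> (freed a); heap: [0-8 FREE][9-13 ALLOC][14-18 ALLOC][19-26 ALLOC][27-27 FREE]
Free blocks: [9 1] total_free=10 largest=9 -> 100*(10-9)/10 = 100/10 = 10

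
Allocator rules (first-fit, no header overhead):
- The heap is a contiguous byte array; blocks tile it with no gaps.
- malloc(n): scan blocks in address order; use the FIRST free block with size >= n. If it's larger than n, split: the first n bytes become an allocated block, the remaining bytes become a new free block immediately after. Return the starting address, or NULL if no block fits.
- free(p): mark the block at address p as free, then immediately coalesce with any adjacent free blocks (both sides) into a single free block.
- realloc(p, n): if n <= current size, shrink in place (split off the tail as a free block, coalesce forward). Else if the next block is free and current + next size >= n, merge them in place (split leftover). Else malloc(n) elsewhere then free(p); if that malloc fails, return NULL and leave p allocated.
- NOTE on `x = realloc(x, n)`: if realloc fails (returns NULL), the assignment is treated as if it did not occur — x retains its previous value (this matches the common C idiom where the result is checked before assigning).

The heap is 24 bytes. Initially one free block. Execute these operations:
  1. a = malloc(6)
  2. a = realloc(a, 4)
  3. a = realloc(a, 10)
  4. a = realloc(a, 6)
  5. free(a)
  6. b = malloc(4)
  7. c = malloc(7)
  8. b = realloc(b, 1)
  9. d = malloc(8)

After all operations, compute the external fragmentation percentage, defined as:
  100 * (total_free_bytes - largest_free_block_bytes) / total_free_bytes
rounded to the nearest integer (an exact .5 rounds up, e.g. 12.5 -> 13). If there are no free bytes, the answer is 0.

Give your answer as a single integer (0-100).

Op 1: a = malloc(6) -> a = 0; heap: [0-5 ALLOC][6-23 FREE]
Op 2: a = realloc(a, 4) -> a = 0; heap: [0-3 ALLOC][4-23 FREE]
Op 3: a = realloc(a, 10) -> a = 0; heap: [0-9 ALLOC][10-23 FREE]
Op 4: a = realloc(a, 6) -> a = 0; heap: [0-5 ALLOC][6-23 FREE]
Op 5: free(a) -> (freed a); heap: [0-23 FREE]
Op 6: b = malloc(4) -> b = 0; heap: [0-3 ALLOC][4-23 FREE]
Op 7: c = malloc(7) -> c = 4; heap: [0-3 ALLOC][4-10 ALLOC][11-23 FREE]
Op 8: b = realloc(b, 1) -> b = 0; heap: [0-0 ALLOC][1-3 FREE][4-10 ALLOC][11-23 FREE]
Op 9: d = malloc(8) -> d = 11; heap: [0-0 ALLOC][1-3 FREE][4-10 ALLOC][11-18 ALLOC][19-23 FREE]
Free blocks: [3 5] total_free=8 largest=5 -> 100*(8-5)/8 = 300/8 = 37.5 -> rounds to 38

Answer: 38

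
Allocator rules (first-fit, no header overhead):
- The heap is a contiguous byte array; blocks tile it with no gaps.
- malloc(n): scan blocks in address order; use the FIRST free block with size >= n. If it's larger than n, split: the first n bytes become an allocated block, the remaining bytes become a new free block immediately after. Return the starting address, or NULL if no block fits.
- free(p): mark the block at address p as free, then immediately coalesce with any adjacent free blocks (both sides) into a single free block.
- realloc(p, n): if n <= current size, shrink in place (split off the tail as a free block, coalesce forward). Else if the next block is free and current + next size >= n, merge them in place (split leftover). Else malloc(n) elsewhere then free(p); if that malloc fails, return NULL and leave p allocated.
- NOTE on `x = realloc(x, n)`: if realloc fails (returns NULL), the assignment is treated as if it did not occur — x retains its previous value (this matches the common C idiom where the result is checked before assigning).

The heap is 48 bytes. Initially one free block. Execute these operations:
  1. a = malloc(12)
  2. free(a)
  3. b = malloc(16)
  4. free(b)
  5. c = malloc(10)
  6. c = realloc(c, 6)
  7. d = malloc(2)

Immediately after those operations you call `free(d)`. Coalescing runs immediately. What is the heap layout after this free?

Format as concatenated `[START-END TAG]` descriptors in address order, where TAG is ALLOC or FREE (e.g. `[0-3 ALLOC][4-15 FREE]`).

Op 1: a = malloc(12) -> a = 0; heap: [0-11 ALLOC][12-47 FREE]
Op 2: free(a) -> (freed a); heap: [0-47 FREE]
Op 3: b = malloc(16) -> b = 0; heap: [0-15 ALLOC][16-47 FREE]
Op 4: free(b) -> (freed b); heap: [0-47 FREE]
Op 5: c = malloc(10) -> c = 0; heap: [0-9 ALLOC][10-47 FREE]
Op 6: c = realloc(c, 6) -> c = 0; heap: [0-5 ALLOC][6-47 FREE]
Op 7: d = malloc(2) -> d = 6; heap: [0-5 ALLOC][6-7 ALLOC][8-47 FREE]
free(d): d = 6 -> block [6-7 ALLOC]; mark free, coalesce with adjacent free neighbors -> [0-5 ALLOC][6-47 FREE]

Answer: [0-5 ALLOC][6-47 FREE]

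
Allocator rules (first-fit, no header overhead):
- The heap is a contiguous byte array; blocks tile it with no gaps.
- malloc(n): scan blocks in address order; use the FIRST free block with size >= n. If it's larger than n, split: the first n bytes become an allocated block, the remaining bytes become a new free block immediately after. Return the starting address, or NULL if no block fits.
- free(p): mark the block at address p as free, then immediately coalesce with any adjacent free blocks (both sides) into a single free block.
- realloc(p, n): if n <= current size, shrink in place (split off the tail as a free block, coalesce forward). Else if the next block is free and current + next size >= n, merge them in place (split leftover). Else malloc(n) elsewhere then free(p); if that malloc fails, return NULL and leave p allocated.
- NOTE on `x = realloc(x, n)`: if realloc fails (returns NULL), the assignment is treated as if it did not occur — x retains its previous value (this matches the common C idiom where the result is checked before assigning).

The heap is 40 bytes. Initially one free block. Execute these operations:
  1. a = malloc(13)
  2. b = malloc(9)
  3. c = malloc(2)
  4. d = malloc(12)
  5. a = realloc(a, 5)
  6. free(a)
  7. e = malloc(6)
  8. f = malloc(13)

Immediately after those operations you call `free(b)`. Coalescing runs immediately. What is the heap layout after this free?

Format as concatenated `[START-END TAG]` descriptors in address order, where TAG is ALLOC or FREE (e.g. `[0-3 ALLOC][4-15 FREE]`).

Answer: [0-5 ALLOC][6-21 FREE][22-23 ALLOC][24-35 ALLOC][36-39 FREE]

Derivation:
Op 1: a = malloc(13) -> a = 0; heap: [0-12 ALLOC][13-39 FREE]
Op 2: b = malloc(9) -> b = 13; heap: [0-12 ALLOC][13-21 ALLOC][22-39 FREE]
Op 3: c = malloc(2) -> c = 22; heap: [0-12 ALLOC][13-21 ALLOC][22-23 ALLOC][24-39 FREE]
Op 4: d = malloc(12) -> d = 24; heap: [0-12 ALLOC][13-21 ALLOC][22-23 ALLOC][24-35 ALLOC][36-39 FREE]
Op 5: a = realloc(a, 5) -> a = 0; heap: [0-4 ALLOC][5-12 FREE][13-21 ALLOC][22-23 ALLOC][24-35 ALLOC][36-39 FREE]
Op 6: free(a) -> (freed a); heap: [0-12 FREE][13-21 ALLOC][22-23 ALLOC][24-35 ALLOC][36-39 FREE]
Op 7: e = malloc(6) -> e = 0; heap: [0-5 ALLOC][6-12 FREE][13-21 ALLOC][22-23 ALLOC][24-35 ALLOC][36-39 FREE]
Op 8: f = malloc(13) -> f = NULL; heap: [0-5 ALLOC][6-12 FREE][13-21 ALLOC][22-23 ALLOC][24-35 ALLOC][36-39 FREE]
free(b): b = 13 -> block [13-21 ALLOC]; mark free, coalesce with adjacent free neighbors -> [0-5 ALLOC][6-21 FREE][22-23 ALLOC][24-35 ALLOC][36-39 FREE]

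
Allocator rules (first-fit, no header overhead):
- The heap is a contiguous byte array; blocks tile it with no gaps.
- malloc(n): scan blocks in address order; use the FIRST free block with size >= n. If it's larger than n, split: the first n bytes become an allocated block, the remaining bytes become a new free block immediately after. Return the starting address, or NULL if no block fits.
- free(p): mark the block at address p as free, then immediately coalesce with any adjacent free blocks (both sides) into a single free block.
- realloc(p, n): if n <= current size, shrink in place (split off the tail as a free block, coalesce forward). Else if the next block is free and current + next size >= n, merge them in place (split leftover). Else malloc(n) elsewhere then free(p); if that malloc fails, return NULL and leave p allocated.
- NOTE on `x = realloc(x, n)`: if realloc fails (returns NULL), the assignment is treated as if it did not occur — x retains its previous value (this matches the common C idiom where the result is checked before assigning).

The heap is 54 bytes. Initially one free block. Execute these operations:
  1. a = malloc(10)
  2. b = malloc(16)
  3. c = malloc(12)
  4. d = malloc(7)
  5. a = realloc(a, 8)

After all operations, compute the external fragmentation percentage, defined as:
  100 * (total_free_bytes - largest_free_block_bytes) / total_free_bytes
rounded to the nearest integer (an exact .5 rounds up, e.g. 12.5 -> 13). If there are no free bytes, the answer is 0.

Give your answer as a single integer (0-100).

Op 1: a = malloc(10) -> a = 0; heap: [0-9 ALLOC][10-53 FREE]
Op 2: b = malloc(16) -> b = 10; heap: [0-9 ALLOC][10-25 ALLOC][26-53 FREE]
Op 3: c = malloc(12) -> c = 26; heap: [0-9 ALLOC][10-25 ALLOC][26-37 ALLOC][38-53 FREE]
Op 4: d = malloc(7) -> d = 38; heap: [0-9 ALLOC][10-25 ALLOC][26-37 ALLOC][38-44 ALLOC][45-53 FREE]
Op 5: a = realloc(a, 8) -> a = 0; heap: [0-7 ALLOC][8-9 FREE][10-25 ALLOC][26-37 ALLOC][38-44 ALLOC][45-53 FREE]
Free blocks: [2 9] total_free=11 largest=9 -> 100*(11-9)/11 = 200/11 ≈ 18.182 -> rounds to 18

Answer: 18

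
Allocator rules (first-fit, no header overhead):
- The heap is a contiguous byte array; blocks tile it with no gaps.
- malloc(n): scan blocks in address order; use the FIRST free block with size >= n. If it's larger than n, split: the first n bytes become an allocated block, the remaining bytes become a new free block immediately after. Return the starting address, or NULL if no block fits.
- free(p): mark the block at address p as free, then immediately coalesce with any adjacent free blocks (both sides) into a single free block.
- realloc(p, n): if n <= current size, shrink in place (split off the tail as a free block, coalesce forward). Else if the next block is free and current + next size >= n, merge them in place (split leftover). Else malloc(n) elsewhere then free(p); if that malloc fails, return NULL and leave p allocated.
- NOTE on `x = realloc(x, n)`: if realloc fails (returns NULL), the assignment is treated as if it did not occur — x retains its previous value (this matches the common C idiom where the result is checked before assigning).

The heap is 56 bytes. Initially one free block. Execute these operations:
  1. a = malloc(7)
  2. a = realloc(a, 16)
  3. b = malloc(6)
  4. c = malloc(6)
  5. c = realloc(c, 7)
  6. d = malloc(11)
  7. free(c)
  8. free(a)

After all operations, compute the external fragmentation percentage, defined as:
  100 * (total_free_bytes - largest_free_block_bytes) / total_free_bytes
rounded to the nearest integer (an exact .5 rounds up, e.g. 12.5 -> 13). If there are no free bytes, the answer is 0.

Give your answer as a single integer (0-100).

Op 1: a = malloc(7) -> a = 0; heap: [0-6 ALLOC][7-55 FREE]
Op 2: a = realloc(a, 16) -> a = 0; heap: [0-15 ALLOC][16-55 FREE]
Op 3: b = malloc(6) -> b = 16; heap: [0-15 ALLOC][16-21 ALLOC][22-55 FREE]
Op 4: c = malloc(6) -> c = 22; heap: [0-15 ALLOC][16-21 ALLOC][22-27 ALLOC][28-55 FREE]
Op 5: c = realloc(c, 7) -> c = 22; heap: [0-15 ALLOC][16-21 ALLOC][22-28 ALLOC][29-55 FREE]
Op 6: d = malloc(11) -> d = 29; heap: [0-15 ALLOC][16-21 ALLOC][22-28 ALLOC][29-39 ALLOC][40-55 FREE]
Op 7: free(c) -> (freed c); heap: [0-15 ALLOC][16-21 ALLOC][22-28 FREE][29-39 ALLOC][40-55 FREE]
Op 8: free(a) -> (freed a); heap: [0-15 FREE][16-21 ALLOC][22-28 FREE][29-39 ALLOC][40-55 FREE]
Free blocks: [16 7 16] total_free=39 largest=16 -> 100*(39-16)/39 = 2300/39 ≈ 58.974 -> rounds to 59

Answer: 59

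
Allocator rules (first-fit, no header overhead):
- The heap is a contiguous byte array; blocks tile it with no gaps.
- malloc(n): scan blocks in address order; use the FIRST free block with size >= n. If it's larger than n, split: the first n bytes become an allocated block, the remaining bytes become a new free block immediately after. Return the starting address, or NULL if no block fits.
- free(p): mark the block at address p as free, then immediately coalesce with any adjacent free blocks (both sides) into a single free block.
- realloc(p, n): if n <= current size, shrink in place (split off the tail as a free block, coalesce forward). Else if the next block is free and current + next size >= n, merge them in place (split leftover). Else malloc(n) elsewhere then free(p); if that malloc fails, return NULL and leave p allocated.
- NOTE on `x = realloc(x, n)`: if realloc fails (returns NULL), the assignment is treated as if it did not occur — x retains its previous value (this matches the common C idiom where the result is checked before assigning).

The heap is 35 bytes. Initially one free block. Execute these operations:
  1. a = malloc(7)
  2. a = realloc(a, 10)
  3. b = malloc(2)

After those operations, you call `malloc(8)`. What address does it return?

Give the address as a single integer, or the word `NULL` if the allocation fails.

Answer: 12

Derivation:
Op 1: a = malloc(7) -> a = 0; heap: [0-6 ALLOC][7-34 FREE]
Op 2: a = realloc(a, 10) -> a = 0; heap: [0-9 ALLOC][10-34 FREE]
Op 3: b = malloc(2) -> b = 10; heap: [0-9 ALLOC][10-11 ALLOC][12-34 FREE]
malloc(8): first-fit scan over [0-9 ALLOC][10-11 ALLOC][12-34 FREE] -> 12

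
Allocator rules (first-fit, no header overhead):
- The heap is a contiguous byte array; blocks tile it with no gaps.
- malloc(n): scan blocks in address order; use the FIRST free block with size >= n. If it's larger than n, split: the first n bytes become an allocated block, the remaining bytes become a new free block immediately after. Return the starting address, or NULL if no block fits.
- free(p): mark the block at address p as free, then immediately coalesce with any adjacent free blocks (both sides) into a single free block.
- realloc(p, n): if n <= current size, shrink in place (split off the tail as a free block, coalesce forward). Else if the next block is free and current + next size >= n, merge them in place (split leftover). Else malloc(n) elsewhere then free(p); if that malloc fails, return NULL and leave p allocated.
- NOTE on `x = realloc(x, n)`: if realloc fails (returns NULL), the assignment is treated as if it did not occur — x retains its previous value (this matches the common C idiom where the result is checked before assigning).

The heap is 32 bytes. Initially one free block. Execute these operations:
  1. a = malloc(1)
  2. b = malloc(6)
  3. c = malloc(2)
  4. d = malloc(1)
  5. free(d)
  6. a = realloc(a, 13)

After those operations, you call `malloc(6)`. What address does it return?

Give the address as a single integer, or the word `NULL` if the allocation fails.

Op 1: a = malloc(1) -> a = 0; heap: [0-0 ALLOC][1-31 FREE]
Op 2: b = malloc(6) -> b = 1; heap: [0-0 ALLOC][1-6 ALLOC][7-31 FREE]
Op 3: c = malloc(2) -> c = 7; heap: [0-0 ALLOC][1-6 ALLOC][7-8 ALLOC][9-31 FREE]
Op 4: d = malloc(1) -> d = 9; heap: [0-0 ALLOC][1-6 ALLOC][7-8 ALLOC][9-9 ALLOC][10-31 FREE]
Op 5: free(d) -> (freed d); heap: [0-0 ALLOC][1-6 ALLOC][7-8 ALLOC][9-31 FREE]
Op 6: a = realloc(a, 13) -> a = 9; heap: [0-0 FREE][1-6 ALLOC][7-8 ALLOC][9-21 ALLOC][22-31 FREE]
malloc(6): first-fit scan over [0-0 FREE][1-6 ALLOC][7-8 ALLOC][9-21 ALLOC][22-31 FREE] -> 22

Answer: 22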